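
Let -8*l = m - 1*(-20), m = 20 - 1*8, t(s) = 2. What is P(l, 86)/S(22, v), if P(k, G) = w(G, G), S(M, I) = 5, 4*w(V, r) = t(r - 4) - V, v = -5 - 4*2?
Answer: -21/5 ≈ -4.2000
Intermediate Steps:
m = 12 (m = 20 - 8 = 12)
v = -13 (v = -5 - 8 = -13)
w(V, r) = 1/2 - V/4 (w(V, r) = (2 - V)/4 = 1/2 - V/4)
l = -4 (l = -(12 - 1*(-20))/8 = -(12 + 20)/8 = -1/8*32 = -4)
P(k, G) = 1/2 - G/4
P(l, 86)/S(22, v) = (1/2 - 1/4*86)/5 = (1/2 - 43/2)*(1/5) = -21*1/5 = -21/5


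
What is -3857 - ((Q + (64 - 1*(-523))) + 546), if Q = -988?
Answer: -4002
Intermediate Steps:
-3857 - ((Q + (64 - 1*(-523))) + 546) = -3857 - ((-988 + (64 - 1*(-523))) + 546) = -3857 - ((-988 + (64 + 523)) + 546) = -3857 - ((-988 + 587) + 546) = -3857 - (-401 + 546) = -3857 - 1*145 = -3857 - 145 = -4002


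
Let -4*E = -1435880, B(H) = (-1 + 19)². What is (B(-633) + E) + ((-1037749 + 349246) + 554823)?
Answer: 225614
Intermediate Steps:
B(H) = 324 (B(H) = 18² = 324)
E = 358970 (E = -¼*(-1435880) = 358970)
(B(-633) + E) + ((-1037749 + 349246) + 554823) = (324 + 358970) + ((-1037749 + 349246) + 554823) = 359294 + (-688503 + 554823) = 359294 - 133680 = 225614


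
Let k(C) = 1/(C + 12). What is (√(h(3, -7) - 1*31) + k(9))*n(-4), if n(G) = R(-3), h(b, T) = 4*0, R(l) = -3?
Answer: -⅐ - 3*I*√31 ≈ -0.14286 - 16.703*I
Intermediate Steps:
k(C) = 1/(12 + C)
h(b, T) = 0
n(G) = -3
(√(h(3, -7) - 1*31) + k(9))*n(-4) = (√(0 - 1*31) + 1/(12 + 9))*(-3) = (√(0 - 31) + 1/21)*(-3) = (√(-31) + 1/21)*(-3) = (I*√31 + 1/21)*(-3) = (1/21 + I*√31)*(-3) = -⅐ - 3*I*√31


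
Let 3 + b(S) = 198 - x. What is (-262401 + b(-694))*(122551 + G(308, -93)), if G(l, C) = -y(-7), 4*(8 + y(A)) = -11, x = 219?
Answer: -128653068975/4 ≈ -3.2163e+10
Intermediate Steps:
y(A) = -43/4 (y(A) = -8 + (¼)*(-11) = -8 - 11/4 = -43/4)
G(l, C) = 43/4 (G(l, C) = -1*(-43/4) = 43/4)
b(S) = -24 (b(S) = -3 + (198 - 1*219) = -3 + (198 - 219) = -3 - 21 = -24)
(-262401 + b(-694))*(122551 + G(308, -93)) = (-262401 - 24)*(122551 + 43/4) = -262425*490247/4 = -128653068975/4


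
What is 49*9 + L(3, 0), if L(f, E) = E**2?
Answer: 441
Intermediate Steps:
49*9 + L(3, 0) = 49*9 + 0**2 = 441 + 0 = 441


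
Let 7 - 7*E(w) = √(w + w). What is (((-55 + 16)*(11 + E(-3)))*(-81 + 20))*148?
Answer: 4225104 - 352092*I*√6/7 ≈ 4.2251e+6 - 1.2321e+5*I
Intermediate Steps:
E(w) = 1 - √2*√w/7 (E(w) = 1 - √(w + w)/7 = 1 - √2*√w/7)
(((-55 + 16)*(11 + E(-3)))*(-81 + 20))*148 = (((-55 + 16)*(11 + (1 - √2*√(-3)/7)))*(-81 + 20))*148 = (-39*(11 + (1 - √2*I*√3/7))*(-61))*148 = (-39*(11 + (1 - I*√6/7))*(-61))*148 = (-39*(12 - I*√6/7)*(-61))*148 = ((-468 + 39*I*√6/7)*(-61))*148 = (28548 - 2379*I*√6/7)*148 = 4225104 - 352092*I*√6/7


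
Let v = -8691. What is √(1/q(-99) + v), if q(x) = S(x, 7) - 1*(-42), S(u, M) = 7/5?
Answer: I*√409249414/217 ≈ 93.225*I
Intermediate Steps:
S(u, M) = 7/5 (S(u, M) = 7*(⅕) = 7/5)
q(x) = 217/5 (q(x) = 7/5 - 1*(-42) = 7/5 + 42 = 217/5)
√(1/q(-99) + v) = √(1/(217/5) - 8691) = √(5/217 - 8691) = √(-1885942/217) = I*√409249414/217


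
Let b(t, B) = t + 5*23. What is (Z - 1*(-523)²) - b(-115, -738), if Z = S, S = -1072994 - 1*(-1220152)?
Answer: -126371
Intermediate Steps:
S = 147158 (S = -1072994 + 1220152 = 147158)
b(t, B) = 115 + t (b(t, B) = t + 115 = 115 + t)
Z = 147158
(Z - 1*(-523)²) - b(-115, -738) = (147158 - 1*(-523)²) - (115 - 115) = (147158 - 1*273529) - 1*0 = (147158 - 273529) + 0 = -126371 + 0 = -126371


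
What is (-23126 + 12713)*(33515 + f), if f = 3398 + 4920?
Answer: -435607029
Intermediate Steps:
f = 8318
(-23126 + 12713)*(33515 + f) = (-23126 + 12713)*(33515 + 8318) = -10413*41833 = -435607029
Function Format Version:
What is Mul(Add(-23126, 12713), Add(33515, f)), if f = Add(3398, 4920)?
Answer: -435607029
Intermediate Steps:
f = 8318
Mul(Add(-23126, 12713), Add(33515, f)) = Mul(Add(-23126, 12713), Add(33515, 8318)) = Mul(-10413, 41833) = -435607029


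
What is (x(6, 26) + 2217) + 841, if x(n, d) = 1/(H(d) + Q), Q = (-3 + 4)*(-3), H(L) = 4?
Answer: 3059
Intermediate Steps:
Q = -3 (Q = 1*(-3) = -3)
x(n, d) = 1 (x(n, d) = 1/(4 - 3) = 1/1 = 1)
(x(6, 26) + 2217) + 841 = (1 + 2217) + 841 = 2218 + 841 = 3059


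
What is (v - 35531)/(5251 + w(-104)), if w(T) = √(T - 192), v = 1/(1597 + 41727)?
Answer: -8083100820793/1194585519228 + 1539345043*I*√74/597292759614 ≈ -6.7664 + 0.02217*I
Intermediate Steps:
v = 1/43324 ≈ 2.3082e-5
w(T) = √(-192 + T)
(v - 35531)/(5251 + w(-104)) = (1/43324 - 35531)/(5251 + √(-192 - 104)) = -1539345043/(43324*(5251 + √(-296))) = -1539345043/(43324*(5251 + 2*I*√74))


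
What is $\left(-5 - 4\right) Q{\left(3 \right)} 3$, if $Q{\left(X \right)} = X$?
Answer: $-81$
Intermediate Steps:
$\left(-5 - 4\right) Q{\left(3 \right)} 3 = \left(-5 - 4\right) 3 \cdot 3 = \left(-9\right) 3 \cdot 3 = \left(-27\right) 3 = -81$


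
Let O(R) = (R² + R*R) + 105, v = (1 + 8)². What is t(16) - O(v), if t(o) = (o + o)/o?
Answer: -13225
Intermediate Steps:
t(o) = 2 (t(o) = (2*o)/o = 2)
v = 81 (v = 9² = 81)
O(R) = 105 + 2*R² (O(R) = (R² + R²) + 105 = 2*R² + 105 = 105 + 2*R²)
t(16) - O(v) = 2 - (105 + 2*81²) = 2 - (105 + 2*6561) = 2 - (105 + 13122) = 2 - 1*13227 = 2 - 13227 = -13225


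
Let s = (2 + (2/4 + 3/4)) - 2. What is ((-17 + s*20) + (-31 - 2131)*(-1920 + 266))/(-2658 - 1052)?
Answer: -1787978/1855 ≈ -963.87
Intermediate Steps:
s = 5/4 (s = (2 + (2*(¼) + 3*(¼))) - 2 = (2 + (½ + ¾)) - 2 = (2 + 5/4) - 2 = 13/4 - 2 = 5/4 ≈ 1.2500)
((-17 + s*20) + (-31 - 2131)*(-1920 + 266))/(-2658 - 1052) = ((-17 + (5/4)*20) + (-31 - 2131)*(-1920 + 266))/(-2658 - 1052) = ((-17 + 25) - 2162*(-1654))/(-3710) = (8 + 3575948)*(-1/3710) = 3575956*(-1/3710) = -1787978/1855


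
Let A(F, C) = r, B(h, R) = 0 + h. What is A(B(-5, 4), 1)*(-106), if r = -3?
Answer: 318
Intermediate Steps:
B(h, R) = h
A(F, C) = -3
A(B(-5, 4), 1)*(-106) = -3*(-106) = 318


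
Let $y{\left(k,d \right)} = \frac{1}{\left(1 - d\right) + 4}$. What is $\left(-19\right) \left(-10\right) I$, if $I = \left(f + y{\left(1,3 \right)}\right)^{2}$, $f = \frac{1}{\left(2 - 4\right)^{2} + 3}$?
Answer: $\frac{7695}{98} \approx 78.52$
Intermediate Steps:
$y{\left(k,d \right)} = \frac{1}{5 - d}$
$f = \frac{1}{7}$ ($f = \frac{1}{\left(-2\right)^{2} + 3} = \frac{1}{4 + 3} = \frac{1}{7} \approx 0.14286$)
$I = \frac{81}{196}$ ($I = \left(\frac{1}{7} - \frac{1}{-5 + 3}\right)^{2} = \left(\frac{1}{7} - \frac{1}{-2}\right)^{2} = \left(\frac{1}{7} - - \frac{1}{2}\right)^{2} = \left(\frac{1}{7} + \frac{1}{2}\right)^{2} = \left(\frac{9}{14}\right)^{2} = \frac{81}{196} \approx 0.41327$)
$\left(-19\right) \left(-10\right) I = \left(-19\right) \left(-10\right) \frac{81}{196} = 190 \cdot \frac{81}{196} = \frac{7695}{98}$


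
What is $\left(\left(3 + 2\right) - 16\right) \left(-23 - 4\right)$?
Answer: $297$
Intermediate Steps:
$\left(\left(3 + 2\right) - 16\right) \left(-23 - 4\right) = \left(5 - 16\right) \left(-27\right) = \left(-11\right) \left(-27\right) = 297$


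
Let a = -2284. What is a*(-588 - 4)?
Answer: 1352128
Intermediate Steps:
a*(-588 - 4) = -2284*(-588 - 4) = -2284*(-592) = 1352128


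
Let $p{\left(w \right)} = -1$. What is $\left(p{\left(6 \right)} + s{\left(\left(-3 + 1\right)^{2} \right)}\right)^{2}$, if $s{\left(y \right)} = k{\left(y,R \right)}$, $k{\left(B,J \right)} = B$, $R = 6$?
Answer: $9$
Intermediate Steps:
$s{\left(y \right)} = y$
$\left(p{\left(6 \right)} + s{\left(\left(-3 + 1\right)^{2} \right)}\right)^{2} = \left(-1 + \left(-3 + 1\right)^{2}\right)^{2} = \left(-1 + \left(-2\right)^{2}\right)^{2} = \left(-1 + 4\right)^{2} = 3^{2} = 9$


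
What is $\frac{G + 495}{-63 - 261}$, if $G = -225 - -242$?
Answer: $- \frac{128}{81} \approx -1.5802$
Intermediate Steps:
$G = 17$ ($G = -225 + 242 = 17$)
$\frac{G + 495}{-63 - 261} = \frac{17 + 495}{-63 - 261} = \frac{512}{-324} = 512 \left(- \frac{1}{324}\right) = - \frac{128}{81}$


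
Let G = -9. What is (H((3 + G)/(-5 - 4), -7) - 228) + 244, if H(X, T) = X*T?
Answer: 34/3 ≈ 11.333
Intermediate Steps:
H(X, T) = T*X
(H((3 + G)/(-5 - 4), -7) - 228) + 244 = (-7*(3 - 9)/(-5 - 4) - 228) + 244 = (-(-42)/(-9) - 228) + 244 = (-(-42)*(-1)/9 - 228) + 244 = (-7*2/3 - 228) + 244 = (-14/3 - 228) + 244 = -698/3 + 244 = 34/3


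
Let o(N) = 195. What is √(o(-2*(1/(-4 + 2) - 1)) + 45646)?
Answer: √45841 ≈ 214.10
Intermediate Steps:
√(o(-2*(1/(-4 + 2) - 1)) + 45646) = √(195 + 45646) = √45841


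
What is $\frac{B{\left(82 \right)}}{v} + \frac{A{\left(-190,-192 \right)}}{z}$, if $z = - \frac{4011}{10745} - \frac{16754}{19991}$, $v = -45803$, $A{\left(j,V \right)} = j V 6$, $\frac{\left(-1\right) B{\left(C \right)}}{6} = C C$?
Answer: $- \frac{307638571614190248}{1702599788099} \approx -1.8069 \cdot 10^{5}$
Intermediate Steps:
$B{\left(C \right)} = - 6 C^{2}$ ($B{\left(C \right)} = - 6 C C = - 6 C^{2}$)
$A{\left(j,V \right)} = 6 V j$ ($A{\left(j,V \right)} = V j 6 = 6 V j$)
$z = - \frac{37172233}{30686185}$ ($z = \left(-4011\right) \frac{1}{10745} - \frac{16754}{19991} = - \frac{573}{1535} - \frac{16754}{19991} = - \frac{37172233}{30686185} \approx -1.2114$)
$\frac{B{\left(82 \right)}}{v} + \frac{A{\left(-190,-192 \right)}}{z} = \frac{\left(-6\right) 82^{2}}{-45803} + \frac{6 \left(-192\right) \left(-190\right)}{- \frac{37172233}{30686185}} = \left(-6\right) 6724 \left(- \frac{1}{45803}\right) + 218880 \left(- \frac{30686185}{37172233}\right) = \left(-40344\right) \left(- \frac{1}{45803}\right) - \frac{6716592172800}{37172233} = \frac{40344}{45803} - \frac{6716592172800}{37172233} = - \frac{307638571614190248}{1702599788099}$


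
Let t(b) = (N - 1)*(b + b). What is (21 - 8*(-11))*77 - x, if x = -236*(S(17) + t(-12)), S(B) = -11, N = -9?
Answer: 62437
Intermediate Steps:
t(b) = -20*b (t(b) = (-9 - 1)*(b + b) = -20*b)
x = -54044 (x = -236*(-11 - 20*(-12)) = -236*(-11 + 240) = -236*229 = -54044)
(21 - 8*(-11))*77 - x = (21 - 8*(-11))*77 - 1*(-54044) = (21 + 88)*77 + 54044 = 109*77 + 54044 = 8393 + 54044 = 62437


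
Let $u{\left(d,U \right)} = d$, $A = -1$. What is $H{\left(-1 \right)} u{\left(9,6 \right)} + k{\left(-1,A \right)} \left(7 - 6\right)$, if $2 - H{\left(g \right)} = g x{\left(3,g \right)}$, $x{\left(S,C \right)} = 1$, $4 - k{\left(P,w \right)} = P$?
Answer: $32$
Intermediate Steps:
$k{\left(P,w \right)} = 4 - P$
$H{\left(g \right)} = 2 - g$ ($H{\left(g \right)} = 2 - g 1 = 2 - g$)
$H{\left(-1 \right)} u{\left(9,6 \right)} + k{\left(-1,A \right)} \left(7 - 6\right) = \left(2 - -1\right) 9 + \left(4 - -1\right) \left(7 - 6\right) = \left(2 + 1\right) 9 + \left(4 + 1\right) 1 = 3 \cdot 9 + 5 \cdot 1 = 27 + 5 = 32$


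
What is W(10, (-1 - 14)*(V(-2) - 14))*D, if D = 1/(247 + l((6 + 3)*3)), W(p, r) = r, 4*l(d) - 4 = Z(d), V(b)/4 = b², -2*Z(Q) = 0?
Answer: -15/124 ≈ -0.12097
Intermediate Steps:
Z(Q) = 0 (Z(Q) = -½*0 = 0)
V(b) = 4*b²
l(d) = 1 (l(d) = 1 + (¼)*0 = 1 + 0 = 1)
D = 1/248 (D = 1/(247 + 1) = 1/248 ≈ 0.0040323)
W(10, (-1 - 14)*(V(-2) - 14))*D = ((-1 - 14)*(4*(-2)² - 14))*(1/248) = -15*(4*4 - 14)*(1/248) = -15*(16 - 14)*(1/248) = -15*2*(1/248) = -30*1/248 = -15/124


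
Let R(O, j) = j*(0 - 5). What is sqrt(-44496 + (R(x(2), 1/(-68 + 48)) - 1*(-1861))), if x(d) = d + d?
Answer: I*sqrt(170539)/2 ≈ 206.48*I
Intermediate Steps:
x(d) = 2*d
R(O, j) = -5*j (R(O, j) = j*(-5) = -5*j)
sqrt(-44496 + (R(x(2), 1/(-68 + 48)) - 1*(-1861))) = sqrt(-44496 + (-5/(-68 + 48) - 1*(-1861))) = sqrt(-44496 + (-5/(-20) + 1861)) = sqrt(-44496 + (-5*(-1/20) + 1861)) = sqrt(-44496 + (1/4 + 1861)) = sqrt(-44496 + 7445/4) = sqrt(-170539/4) = I*sqrt(170539)/2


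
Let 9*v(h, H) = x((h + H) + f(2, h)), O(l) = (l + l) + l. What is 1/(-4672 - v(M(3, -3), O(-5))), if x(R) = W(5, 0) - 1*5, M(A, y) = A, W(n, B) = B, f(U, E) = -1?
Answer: -9/42043 ≈ -0.00021407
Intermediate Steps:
O(l) = 3*l (O(l) = 2*l + l = 3*l)
x(R) = -5 (x(R) = 0 - 1*5 = 0 - 5 = -5)
v(h, H) = -5/9 (v(h, H) = (1/9)*(-5) = -5/9)
1/(-4672 - v(M(3, -3), O(-5))) = 1/(-4672 - 1*(-5/9)) = 1/(-4672 + 5/9) = 1/(-42043/9) = -9/42043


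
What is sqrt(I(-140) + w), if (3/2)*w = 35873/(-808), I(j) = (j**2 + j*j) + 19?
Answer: sqrt(14391759165)/606 ≈ 197.96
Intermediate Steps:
I(j) = 19 + 2*j**2 (I(j) = (j**2 + j**2) + 19 = 2*j**2 + 19 = 19 + 2*j**2)
w = -35873/1212 (w = 2*(35873/(-808))/3 = 2*(35873*(-1/808))/3 = (2/3)*(-35873/808) = -35873/1212 ≈ -29.598)
sqrt(I(-140) + w) = sqrt((19 + 2*(-140)**2) - 35873/1212) = sqrt((19 + 2*19600) - 35873/1212) = sqrt((19 + 39200) - 35873/1212) = sqrt(39219 - 35873/1212) = sqrt(47497555/1212) = sqrt(14391759165)/606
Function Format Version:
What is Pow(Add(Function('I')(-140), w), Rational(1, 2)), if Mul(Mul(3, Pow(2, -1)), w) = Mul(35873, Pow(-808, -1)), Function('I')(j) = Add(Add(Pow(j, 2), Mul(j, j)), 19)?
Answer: Mul(Rational(1, 606), Pow(14391759165, Rational(1, 2))) ≈ 197.96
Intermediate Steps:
Function('I')(j) = Add(19, Mul(2, Pow(j, 2))) (Function('I')(j) = Add(Add(Pow(j, 2), Pow(j, 2)), 19) = Add(Mul(2, Pow(j, 2)), 19) = Add(19, Mul(2, Pow(j, 2))))
w = Rational(-35873, 1212) (w = Mul(Rational(2, 3), Mul(35873, Pow(-808, -1))) = Mul(Rational(2, 3), Mul(35873, Rational(-1, 808))) = Mul(Rational(2, 3), Rational(-35873, 808)) = Rational(-35873, 1212) ≈ -29.598)
Pow(Add(Function('I')(-140), w), Rational(1, 2)) = Pow(Add(Add(19, Mul(2, Pow(-140, 2))), Rational(-35873, 1212)), Rational(1, 2)) = Pow(Add(Add(19, Mul(2, 19600)), Rational(-35873, 1212)), Rational(1, 2)) = Pow(Add(Add(19, 39200), Rational(-35873, 1212)), Rational(1, 2)) = Pow(Add(39219, Rational(-35873, 1212)), Rational(1, 2)) = Pow(Rational(47497555, 1212), Rational(1, 2)) = Mul(Rational(1, 606), Pow(14391759165, Rational(1, 2)))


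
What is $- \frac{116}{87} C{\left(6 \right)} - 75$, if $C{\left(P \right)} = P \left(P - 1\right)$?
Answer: $-115$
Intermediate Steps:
$C{\left(P \right)} = P \left(-1 + P\right)$
$- \frac{116}{87} C{\left(6 \right)} - 75 = - \frac{116}{87} \cdot 6 \left(-1 + 6\right) - 75 = \left(-116\right) \frac{1}{87} \cdot 6 \cdot 5 - 75 = \left(- \frac{4}{3}\right) 30 - 75 = -40 - 75 = -115$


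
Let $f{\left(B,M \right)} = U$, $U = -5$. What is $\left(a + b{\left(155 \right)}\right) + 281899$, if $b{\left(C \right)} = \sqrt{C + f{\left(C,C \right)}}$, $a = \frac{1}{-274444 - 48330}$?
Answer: $\frac{90989667825}{322774} + 5 \sqrt{6} \approx 2.8191 \cdot 10^{5}$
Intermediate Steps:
$f{\left(B,M \right)} = -5$
$a = - \frac{1}{322774}$ ($a = \frac{1}{-274444 - 48330} = \frac{1}{-322774} = - \frac{1}{322774} \approx -3.0981 \cdot 10^{-6}$)
$b{\left(C \right)} = \sqrt{-5 + C}$ ($b{\left(C \right)} = \sqrt{C - 5} = \sqrt{-5 + C}$)
$\left(a + b{\left(155 \right)}\right) + 281899 = \left(- \frac{1}{322774} + \sqrt{-5 + 155}\right) + 281899 = \left(- \frac{1}{322774} + \sqrt{150}\right) + 281899 = \left(- \frac{1}{322774} + 5 \sqrt{6}\right) + 281899 = \frac{90989667825}{322774} + 5 \sqrt{6}$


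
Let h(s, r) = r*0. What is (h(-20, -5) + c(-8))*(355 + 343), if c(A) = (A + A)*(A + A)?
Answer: 178688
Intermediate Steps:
h(s, r) = 0
c(A) = 4*A² (c(A) = (2*A)*(2*A) = 4*A²)
(h(-20, -5) + c(-8))*(355 + 343) = (0 + 4*(-8)²)*(355 + 343) = (0 + 4*64)*698 = (0 + 256)*698 = 256*698 = 178688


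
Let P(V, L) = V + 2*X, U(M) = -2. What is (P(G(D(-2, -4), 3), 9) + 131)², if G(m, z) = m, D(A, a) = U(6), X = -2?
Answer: 15625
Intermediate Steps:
D(A, a) = -2
P(V, L) = -4 + V (P(V, L) = V + 2*(-2) = V - 4 = -4 + V)
(P(G(D(-2, -4), 3), 9) + 131)² = ((-4 - 2) + 131)² = (-6 + 131)² = 125² = 15625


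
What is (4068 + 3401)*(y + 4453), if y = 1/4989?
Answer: 165931438442/4989 ≈ 3.3259e+7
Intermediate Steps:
y = 1/4989 ≈ 0.00020044
(4068 + 3401)*(y + 4453) = (4068 + 3401)*(1/4989 + 4453) = 7469*(22216018/4989) = 165931438442/4989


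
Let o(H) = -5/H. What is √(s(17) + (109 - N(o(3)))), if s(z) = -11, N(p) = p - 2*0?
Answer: √897/3 ≈ 9.9833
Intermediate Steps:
N(p) = p (N(p) = p + 0 = p)
√(s(17) + (109 - N(o(3)))) = √(-11 + (109 - (-5)/3)) = √(-11 + (109 - 1*(-5/3))) = √(-11 + (109 + 5/3)) = √(-11 + 332/3) = √(299/3) = √897/3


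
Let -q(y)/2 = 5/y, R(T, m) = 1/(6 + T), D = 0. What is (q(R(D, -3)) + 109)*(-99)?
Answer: -4851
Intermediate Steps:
q(y) = -10/y
(q(R(D, -3)) + 109)*(-99) = (-10/(1/(6 + 0)) + 109)*(-99) = (-10/(1/6) + 109)*(-99) = (-10/1/6 + 109)*(-99) = (-10*6 + 109)*(-99) = (-60 + 109)*(-99) = 49*(-99) = -4851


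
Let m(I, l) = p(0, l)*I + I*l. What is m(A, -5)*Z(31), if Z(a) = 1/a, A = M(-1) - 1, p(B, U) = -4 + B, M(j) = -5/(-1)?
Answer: -36/31 ≈ -1.1613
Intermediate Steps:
M(j) = 5 (M(j) = -5*(-1) = 5)
A = 4 (A = 5 - 1 = 4)
m(I, l) = -4*I + I*l (m(I, l) = (-4 + 0)*I + I*l = -4*I + I*l)
m(A, -5)*Z(31) = (4*(-4 - 5))/31 = (4*(-9))*(1/31) = -36*1/31 = -36/31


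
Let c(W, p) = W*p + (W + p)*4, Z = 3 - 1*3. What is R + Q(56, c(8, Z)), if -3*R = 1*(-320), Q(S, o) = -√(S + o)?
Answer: 320/3 - 2*√22 ≈ 97.286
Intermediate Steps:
Z = 0 (Z = 3 - 3 = 0)
c(W, p) = 4*W + 4*p + W*p (c(W, p) = W*p + (4*W + 4*p) = 4*W + 4*p + W*p)
R = 320/3 (R = -(-320)/3 = -⅓*(-320) = 320/3 ≈ 106.67)
R + Q(56, c(8, Z)) = 320/3 - √(56 + (4*8 + 4*0 + 8*0)) = 320/3 - √(56 + (32 + 0 + 0)) = 320/3 - √(56 + 32) = 320/3 - √88 = 320/3 - 2*√22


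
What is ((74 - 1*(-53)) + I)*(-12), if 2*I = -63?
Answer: -1146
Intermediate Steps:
I = -63/2 (I = (½)*(-63) = -63/2 ≈ -31.500)
((74 - 1*(-53)) + I)*(-12) = ((74 - 1*(-53)) - 63/2)*(-12) = ((74 + 53) - 63/2)*(-12) = (127 - 63/2)*(-12) = (191/2)*(-12) = -1146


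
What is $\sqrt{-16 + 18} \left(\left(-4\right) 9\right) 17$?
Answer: $- 612 \sqrt{2} \approx -865.5$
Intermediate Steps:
$\sqrt{-16 + 18} \left(\left(-4\right) 9\right) 17 = \sqrt{2} \left(-36\right) 17 = - 36 \sqrt{2} \cdot 17 = - 612 \sqrt{2}$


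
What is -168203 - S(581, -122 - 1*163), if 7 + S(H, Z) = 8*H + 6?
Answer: -172850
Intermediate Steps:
S(H, Z) = -1 + 8*H (S(H, Z) = -7 + (8*H + 6) = -7 + (6 + 8*H) = -1 + 8*H)
-168203 - S(581, -122 - 1*163) = -168203 - (-1 + 8*581) = -168203 - (-1 + 4648) = -168203 - 1*4647 = -168203 - 4647 = -172850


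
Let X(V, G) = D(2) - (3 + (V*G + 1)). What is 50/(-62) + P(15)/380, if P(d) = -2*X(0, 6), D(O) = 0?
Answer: -2313/2945 ≈ -0.78540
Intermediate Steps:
X(V, G) = -4 - G*V (X(V, G) = 0 - (3 + (V*G + 1)) = 0 - (3 + (G*V + 1)) = 0 - (3 + (1 + G*V)) = 0 - (4 + G*V) = 0 + (-4 - G*V) = -4 - G*V)
P(d) = 8 (P(d) = -2*(-4 - 1*6*0) = -2*(-4 + 0) = -2*(-4) = 8)
50/(-62) + P(15)/380 = 50/(-62) + 8/380 = 50*(-1/62) + 8*(1/380) = -25/31 + 2/95 = -2313/2945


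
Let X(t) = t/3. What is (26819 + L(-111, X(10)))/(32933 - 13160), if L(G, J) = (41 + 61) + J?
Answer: 80773/59319 ≈ 1.3617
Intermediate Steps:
X(t) = t/3 (X(t) = t*(⅓) = t/3)
L(G, J) = 102 + J
(26819 + L(-111, X(10)))/(32933 - 13160) = (26819 + (102 + (⅓)*10))/(32933 - 13160) = (26819 + (102 + 10/3))/19773 = (26819 + 316/3)*(1/19773) = (80773/3)*(1/19773) = 80773/59319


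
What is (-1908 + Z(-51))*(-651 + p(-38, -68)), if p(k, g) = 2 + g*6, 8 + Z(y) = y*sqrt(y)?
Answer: 2025212 + 53907*I*sqrt(51) ≈ 2.0252e+6 + 3.8497e+5*I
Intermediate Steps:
Z(y) = -8 + y**(3/2) (Z(y) = -8 + y*sqrt(y) = -8 + y**(3/2))
p(k, g) = 2 + 6*g
(-1908 + Z(-51))*(-651 + p(-38, -68)) = (-1908 + (-8 + (-51)**(3/2)))*(-651 + (2 + 6*(-68))) = (-1908 + (-8 - 51*I*sqrt(51)))*(-651 + (2 - 408)) = (-1916 - 51*I*sqrt(51))*(-651 - 406) = (-1916 - 51*I*sqrt(51))*(-1057) = 2025212 + 53907*I*sqrt(51)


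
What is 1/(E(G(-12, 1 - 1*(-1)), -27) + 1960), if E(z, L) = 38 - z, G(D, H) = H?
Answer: 1/1996 ≈ 0.00050100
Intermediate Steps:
1/(E(G(-12, 1 - 1*(-1)), -27) + 1960) = 1/((38 - (1 - 1*(-1))) + 1960) = 1/((38 - (1 + 1)) + 1960) = 1/((38 - 1*2) + 1960) = 1/((38 - 2) + 1960) = 1/(36 + 1960) = 1/1996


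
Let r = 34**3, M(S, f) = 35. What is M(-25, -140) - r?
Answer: -39269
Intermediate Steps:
r = 39304
M(-25, -140) - r = 35 - 1*39304 = 35 - 39304 = -39269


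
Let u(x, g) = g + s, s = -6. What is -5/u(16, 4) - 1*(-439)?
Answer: 883/2 ≈ 441.50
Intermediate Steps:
u(x, g) = -6 + g (u(x, g) = g - 6 = -6 + g)
-5/u(16, 4) - 1*(-439) = -5/(-6 + 4) - 1*(-439) = -5/(-2) + 439 = -5*(-½) + 439 = 5/2 + 439 = 883/2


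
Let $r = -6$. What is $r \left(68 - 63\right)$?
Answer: $-30$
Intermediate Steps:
$r \left(68 - 63\right) = - 6 \left(68 - 63\right) = \left(-6\right) 5 = -30$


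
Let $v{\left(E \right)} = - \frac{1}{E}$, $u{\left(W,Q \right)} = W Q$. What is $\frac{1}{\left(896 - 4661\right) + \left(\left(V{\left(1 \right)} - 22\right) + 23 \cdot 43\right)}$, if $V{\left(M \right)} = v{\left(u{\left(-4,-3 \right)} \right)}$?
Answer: $- \frac{12}{33577} \approx -0.00035739$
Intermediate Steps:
$u{\left(W,Q \right)} = Q W$
$V{\left(M \right)} = - \frac{1}{12}$ ($V{\left(M \right)} = - \frac{1}{\left(-3\right) \left(-4\right)} = - \frac{1}{12}$)
$\frac{1}{\left(896 - 4661\right) + \left(\left(V{\left(1 \right)} - 22\right) + 23 \cdot 43\right)} = \frac{1}{\left(896 - 4661\right) + \left(\left(- \frac{1}{12} - 22\right) + 23 \cdot 43\right)} = \frac{1}{-3765 + \left(\left(- \frac{1}{12} - 22\right) + 989\right)} = \frac{1}{-3765 + \left(- \frac{265}{12} + 989\right)} = \frac{1}{-3765 + \frac{11603}{12}} = \frac{1}{- \frac{33577}{12}} = - \frac{12}{33577}$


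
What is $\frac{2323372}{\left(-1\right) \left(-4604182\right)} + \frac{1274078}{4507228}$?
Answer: $\frac{33756310593}{42876235594} \approx 0.7873$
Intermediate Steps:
$\frac{2323372}{\left(-1\right) \left(-4604182\right)} + \frac{1274078}{4507228} = \frac{2323372}{4604182} + 1274078 \cdot \frac{1}{4507228} = 2323372 \cdot \frac{1}{4604182} + \frac{637039}{2253614} = \frac{1161686}{2302091} + \frac{637039}{2253614} = \frac{33756310593}{42876235594}$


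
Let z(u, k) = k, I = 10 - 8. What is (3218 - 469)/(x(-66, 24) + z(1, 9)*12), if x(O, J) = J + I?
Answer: 2749/134 ≈ 20.515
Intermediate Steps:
I = 2
x(O, J) = 2 + J (x(O, J) = J + 2 = 2 + J)
(3218 - 469)/(x(-66, 24) + z(1, 9)*12) = (3218 - 469)/((2 + 24) + 9*12) = 2749/(26 + 108) = 2749/134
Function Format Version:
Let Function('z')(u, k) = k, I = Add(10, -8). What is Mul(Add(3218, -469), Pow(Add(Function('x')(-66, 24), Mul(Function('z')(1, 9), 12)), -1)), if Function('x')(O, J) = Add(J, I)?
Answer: Rational(2749, 134) ≈ 20.515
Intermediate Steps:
I = 2
Function('x')(O, J) = Add(2, J) (Function('x')(O, J) = Add(J, 2) = Add(2, J))
Mul(Add(3218, -469), Pow(Add(Function('x')(-66, 24), Mul(Function('z')(1, 9), 12)), -1)) = Mul(Add(3218, -469), Pow(Add(Add(2, 24), Mul(9, 12)), -1)) = Mul(2749, Pow(Add(26, 108), -1)) = Mul(2749, Pow(134, -1)) = Mul(2749, Rational(1, 134)) = Rational(2749, 134)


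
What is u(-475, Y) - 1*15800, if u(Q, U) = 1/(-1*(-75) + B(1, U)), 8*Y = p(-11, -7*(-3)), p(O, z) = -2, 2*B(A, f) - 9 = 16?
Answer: -2764998/175 ≈ -15800.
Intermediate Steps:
B(A, f) = 25/2 (B(A, f) = 9/2 + (1/2)*16 = 9/2 + 8 = 25/2)
Y = -1/4 (Y = (1/8)*(-2) = -1/4 ≈ -0.25000)
u(Q, U) = 2/175 (u(Q, U) = 1/(-1*(-75) + 25/2) = 1/(75 + 25/2) = 1/(175/2) = 2/175)
u(-475, Y) - 1*15800 = 2/175 - 1*15800 = 2/175 - 15800 = -2764998/175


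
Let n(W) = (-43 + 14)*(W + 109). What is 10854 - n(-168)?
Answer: 9143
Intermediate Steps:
n(W) = -3161 - 29*W (n(W) = -29*(109 + W) = -3161 - 29*W)
10854 - n(-168) = 10854 - (-3161 - 29*(-168)) = 10854 - (-3161 + 4872) = 10854 - 1*1711 = 10854 - 1711 = 9143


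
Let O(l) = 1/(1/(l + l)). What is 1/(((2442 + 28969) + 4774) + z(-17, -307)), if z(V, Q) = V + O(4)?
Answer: 1/36176 ≈ 2.7643e-5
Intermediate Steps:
O(l) = 2*l (O(l) = 1/(1/(2*l)) = 2*l)
z(V, Q) = 8 + V (z(V, Q) = V + 2*4 = V + 8 = 8 + V)
1/(((2442 + 28969) + 4774) + z(-17, -307)) = 1/(((2442 + 28969) + 4774) + (8 - 17)) = 1/((31411 + 4774) - 9) = 1/(36185 - 9) = 1/36176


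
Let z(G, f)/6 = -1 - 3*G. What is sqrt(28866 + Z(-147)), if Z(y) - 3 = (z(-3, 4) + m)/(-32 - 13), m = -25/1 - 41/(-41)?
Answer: sqrt(6495405)/15 ≈ 169.91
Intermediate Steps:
z(G, f) = -6 - 18*G (z(G, f) = 6*(-1 - 3*G) = -6 - 18*G)
m = -24 (m = -25*1 - 41*(-1/41) = -25 + 1 = -24)
Z(y) = 37/15 (Z(y) = 3 + ((-6 - 18*(-3)) - 24)/(-32 - 13) = 3 + ((-6 + 54) - 24)/(-45) = 3 + (48 - 24)*(-1/45) = 3 + 24*(-1/45) = 3 - 8/15 = 37/15)
sqrt(28866 + Z(-147)) = sqrt(28866 + 37/15) = sqrt(433027/15) = sqrt(6495405)/15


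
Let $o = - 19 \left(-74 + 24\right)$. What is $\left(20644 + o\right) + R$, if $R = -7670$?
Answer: $13924$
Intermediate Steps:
$o = 950$ ($o = \left(-19\right) \left(-50\right) = 950$)
$\left(20644 + o\right) + R = \left(20644 + 950\right) - 7670 = 21594 - 7670 = 13924$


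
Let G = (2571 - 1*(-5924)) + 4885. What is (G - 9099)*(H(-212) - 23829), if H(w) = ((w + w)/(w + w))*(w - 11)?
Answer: -102966612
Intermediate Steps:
H(w) = -11 + w (H(w) = ((2*w)/((2*w)))*(-11 + w) = ((2*w)*(1/(2*w)))*(-11 + w) = 1*(-11 + w) = -11 + w)
G = 13380 (G = (2571 + 5924) + 4885 = 8495 + 4885 = 13380)
(G - 9099)*(H(-212) - 23829) = (13380 - 9099)*((-11 - 212) - 23829) = 4281*(-223 - 23829) = 4281*(-24052) = -102966612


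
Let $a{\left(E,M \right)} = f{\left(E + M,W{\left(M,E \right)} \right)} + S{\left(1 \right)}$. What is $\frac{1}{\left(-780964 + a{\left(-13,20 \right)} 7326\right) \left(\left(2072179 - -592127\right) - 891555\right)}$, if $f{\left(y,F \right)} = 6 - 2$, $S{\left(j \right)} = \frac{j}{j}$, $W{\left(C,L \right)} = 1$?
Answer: $- \frac{1}{1319518842834} \approx -7.5785 \cdot 10^{-13}$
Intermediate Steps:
$S{\left(j \right)} = 1$
$f{\left(y,F \right)} = 4$ ($f{\left(y,F \right)} = 6 - 2 = 4$)
$a{\left(E,M \right)} = 5$ ($a{\left(E,M \right)} = 4 + 1 = 5$)
$\frac{1}{\left(-780964 + a{\left(-13,20 \right)} 7326\right) \left(\left(2072179 - -592127\right) - 891555\right)} = \frac{1}{\left(-780964 + 5 \cdot 7326\right) \left(\left(2072179 - -592127\right) - 891555\right)} = \frac{1}{\left(-780964 + 36630\right) \left(\left(2072179 + 592127\right) - 891555\right)} = \frac{1}{\left(-744334\right) \left(2664306 - 891555\right)} = \frac{1}{\left(-744334\right) 1772751} = \frac{1}{-1319518842834} = - \frac{1}{1319518842834}$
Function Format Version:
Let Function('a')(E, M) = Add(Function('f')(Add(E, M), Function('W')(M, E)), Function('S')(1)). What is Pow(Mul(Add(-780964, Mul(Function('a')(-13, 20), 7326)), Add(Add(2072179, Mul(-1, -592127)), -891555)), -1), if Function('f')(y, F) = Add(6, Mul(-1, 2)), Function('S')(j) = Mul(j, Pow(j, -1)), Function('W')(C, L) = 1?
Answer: Rational(-1, 1319518842834) ≈ -7.5785e-13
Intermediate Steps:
Function('S')(j) = 1
Function('f')(y, F) = 4 (Function('f')(y, F) = Add(6, -2) = 4)
Function('a')(E, M) = 5 (Function('a')(E, M) = Add(4, 1) = 5)
Pow(Mul(Add(-780964, Mul(Function('a')(-13, 20), 7326)), Add(Add(2072179, Mul(-1, -592127)), -891555)), -1) = Pow(Mul(Add(-780964, Mul(5, 7326)), Add(Add(2072179, Mul(-1, -592127)), -891555)), -1) = Pow(Mul(Add(-780964, 36630), Add(Add(2072179, 592127), -891555)), -1) = Pow(Mul(-744334, Add(2664306, -891555)), -1) = Pow(Mul(-744334, 1772751), -1) = Pow(-1319518842834, -1) = Rational(-1, 1319518842834)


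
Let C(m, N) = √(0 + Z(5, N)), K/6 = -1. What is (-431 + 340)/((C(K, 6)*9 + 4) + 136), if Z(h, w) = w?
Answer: -6370/9557 + 819*√6/19114 ≈ -0.56157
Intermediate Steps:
K = -6 (K = 6*(-1) = -6)
C(m, N) = √N (C(m, N) = √(0 + N) = √N)
(-431 + 340)/((C(K, 6)*9 + 4) + 136) = (-431 + 340)/((√6*9 + 4) + 136) = -91/((9*√6 + 4) + 136) = -91/((4 + 9*√6) + 136) = -91/(140 + 9*√6)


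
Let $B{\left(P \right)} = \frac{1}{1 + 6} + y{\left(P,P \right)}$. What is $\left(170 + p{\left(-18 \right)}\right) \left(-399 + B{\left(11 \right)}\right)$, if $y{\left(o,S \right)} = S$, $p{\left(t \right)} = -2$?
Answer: $-65160$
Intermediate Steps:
$B{\left(P \right)} = \frac{1}{7} + P$ ($B{\left(P \right)} = \frac{1}{1 + 6} + P = \frac{1}{7} + P$)
$\left(170 + p{\left(-18 \right)}\right) \left(-399 + B{\left(11 \right)}\right) = \left(170 - 2\right) \left(-399 + \left(\frac{1}{7} + 11\right)\right) = 168 \left(-399 + \frac{78}{7}\right) = 168 \left(- \frac{2715}{7}\right) = -65160$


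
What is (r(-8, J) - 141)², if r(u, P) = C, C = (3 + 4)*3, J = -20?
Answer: 14400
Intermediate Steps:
C = 21 (C = 7*3 = 21)
r(u, P) = 21
(r(-8, J) - 141)² = (21 - 141)² = (-120)² = 14400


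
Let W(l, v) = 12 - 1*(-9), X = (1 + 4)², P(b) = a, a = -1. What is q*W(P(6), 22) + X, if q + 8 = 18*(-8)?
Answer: -3167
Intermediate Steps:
P(b) = -1
X = 25 (X = 5² = 25)
W(l, v) = 21 (W(l, v) = 12 + 9 = 21)
q = -152 (q = -8 + 18*(-8) = -8 - 144 = -152)
q*W(P(6), 22) + X = -152*21 + 25 = -3192 + 25 = -3167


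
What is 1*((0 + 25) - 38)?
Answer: -13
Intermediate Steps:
1*((0 + 25) - 38) = 1*(25 - 38) = 1*(-13) = -13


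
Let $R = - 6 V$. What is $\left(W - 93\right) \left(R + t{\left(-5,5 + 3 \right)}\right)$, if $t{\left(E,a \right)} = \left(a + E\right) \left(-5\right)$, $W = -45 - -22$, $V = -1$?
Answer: $1044$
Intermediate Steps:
$R = 6$ ($R = \left(-6\right) \left(-1\right) = 6$)
$W = -23$ ($W = -45 + 22 = -23$)
$t{\left(E,a \right)} = - 5 E - 5 a$ ($t{\left(E,a \right)} = \left(E + a\right) \left(-5\right) = - 5 E - 5 a$)
$\left(W - 93\right) \left(R + t{\left(-5,5 + 3 \right)}\right) = \left(-23 - 93\right) \left(6 - \left(-25 + 5 \left(5 + 3\right)\right)\right) = - 116 \left(6 + \left(25 - 40\right)\right) = - 116 \left(6 - 15\right) = \left(-116\right) \left(-9\right) = 1044$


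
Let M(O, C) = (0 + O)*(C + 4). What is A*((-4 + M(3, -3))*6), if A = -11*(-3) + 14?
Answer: -282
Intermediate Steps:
M(O, C) = O*(4 + C)
A = 47 (A = 33 + 14 = 47)
A*((-4 + M(3, -3))*6) = 47*((-4 + 3*(4 - 3))*6) = 47*((-4 + 3*1)*6) = 47*((-4 + 3)*6) = 47*(-1*6) = 47*(-6) = -282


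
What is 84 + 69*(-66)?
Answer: -4470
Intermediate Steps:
84 + 69*(-66) = 84 - 4554 = -4470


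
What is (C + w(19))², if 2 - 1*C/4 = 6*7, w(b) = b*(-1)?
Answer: 32041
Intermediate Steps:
w(b) = -b
C = -160 (C = 8 - 24*7 = 8 - 4*42 = 8 - 168 = -160)
(C + w(19))² = (-160 - 1*19)² = (-160 - 19)² = (-179)² = 32041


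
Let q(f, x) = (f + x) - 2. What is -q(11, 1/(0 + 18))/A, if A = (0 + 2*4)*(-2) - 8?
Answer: 163/432 ≈ 0.37731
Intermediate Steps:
q(f, x) = -2 + f + x
A = -24 (A = (0 + 8)*(-2) - 8 = 8*(-2) - 8 = -16 - 8 = -24)
-q(11, 1/(0 + 18))/A = -(-2 + 11 + 1/(0 + 18))/(-24) = -(-2 + 11 + 1/18)*(-1)/24 = -163*(-1)/(18*24) = -1*(-163/432) = 163/432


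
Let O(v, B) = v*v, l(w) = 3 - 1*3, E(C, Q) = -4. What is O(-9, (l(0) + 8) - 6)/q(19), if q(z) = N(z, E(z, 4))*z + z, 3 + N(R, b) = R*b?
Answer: -27/494 ≈ -0.054656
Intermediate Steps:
l(w) = 0 (l(w) = 3 - 3 = 0)
N(R, b) = -3 + R*b
O(v, B) = v²
q(z) = z + z*(-3 - 4*z) (q(z) = (-3 + z*(-4))*z + z = (-3 - 4*z)*z + z = z*(-3 - 4*z) + z = z + z*(-3 - 4*z))
O(-9, (l(0) + 8) - 6)/q(19) = (-9)²/((2*19*(-1 - 2*19))) = 81/((2*19*(-1 - 38))) = 81/((2*19*(-39))) = 81/(-1482) = 81*(-1/1482) = -27/494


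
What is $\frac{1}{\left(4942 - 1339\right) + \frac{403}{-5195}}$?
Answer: $\frac{5195}{18717182} \approx 0.00027755$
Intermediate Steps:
$\frac{1}{\left(4942 - 1339\right) + \frac{403}{-5195}} = \frac{1}{3603 + 403 \left(- \frac{1}{5195}\right)} = \frac{1}{3603 - \frac{403}{5195}} = \frac{1}{\frac{18717182}{5195}} = \frac{5195}{18717182}$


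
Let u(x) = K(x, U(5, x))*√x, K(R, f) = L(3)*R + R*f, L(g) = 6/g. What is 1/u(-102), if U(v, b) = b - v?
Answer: -I*√102/1092420 ≈ -9.2451e-6*I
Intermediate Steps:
K(R, f) = 2*R + R*f (K(R, f) = (6/3)*R + R*f = (6*(⅓))*R + R*f = 2*R + R*f)
u(x) = x^(3/2)*(-3 + x) (u(x) = (x*(2 + (x - 1*5)))*√x = (x*(2 + (x - 5)))*√x = (x*(2 + (-5 + x)))*√x = (x*(-3 + x))*√x = x^(3/2)*(-3 + x))
1/u(-102) = 1/((-102)^(3/2)*(-3 - 102)) = 1/(-102*I*√102*(-105)) = 1/(10710*I*√102) = -I*√102/1092420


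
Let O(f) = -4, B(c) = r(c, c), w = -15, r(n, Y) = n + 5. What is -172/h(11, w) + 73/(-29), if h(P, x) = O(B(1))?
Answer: 1174/29 ≈ 40.483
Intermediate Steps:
r(n, Y) = 5 + n
B(c) = 5 + c
h(P, x) = -4
-172/h(11, w) + 73/(-29) = -172/(-4) + 73/(-29) = -172*(-¼) + 73*(-1/29) = 43 - 73/29 = 1174/29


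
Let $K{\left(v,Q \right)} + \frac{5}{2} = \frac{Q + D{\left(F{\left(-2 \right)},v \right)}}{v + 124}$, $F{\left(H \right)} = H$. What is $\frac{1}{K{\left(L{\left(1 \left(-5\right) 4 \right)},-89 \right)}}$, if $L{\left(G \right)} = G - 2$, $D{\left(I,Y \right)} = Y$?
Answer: $- \frac{17}{61} \approx -0.27869$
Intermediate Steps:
$L{\left(G \right)} = -2 + G$ ($L{\left(G \right)} = G - 2 = -2 + G$)
$K{\left(v,Q \right)} = - \frac{5}{2} + \frac{Q + v}{124 + v}$ ($K{\left(v,Q \right)} = - \frac{5}{2} + \frac{Q + v}{v + 124} = - \frac{5}{2} + \frac{Q + v}{124 + v}$)
$\frac{1}{K{\left(L{\left(1 \left(-5\right) 4 \right)},-89 \right)}} = \frac{1}{\frac{1}{124 + \left(-2 + 1 \left(-5\right) 4\right)} \left(-310 - 89 - \frac{3 \left(-2 + 1 \left(-5\right) 4\right)}{2}\right)} = \frac{1}{\frac{1}{124 - 22} \left(-310 - 89 - \frac{3 \left(-2 - 20\right)}{2}\right)} = \frac{1}{\frac{1}{124 - 22} \left(-310 - 89 - -33\right)} = \frac{1}{\frac{1}{102} \left(-310 - 89 + 33\right)} = \frac{1}{\frac{1}{102} \left(-366\right)} = \frac{1}{- \frac{61}{17}} = - \frac{17}{61}$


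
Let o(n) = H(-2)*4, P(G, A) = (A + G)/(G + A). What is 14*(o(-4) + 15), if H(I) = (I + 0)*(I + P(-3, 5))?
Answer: 322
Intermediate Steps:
P(G, A) = 1 (P(G, A) = (A + G)/(A + G) = 1)
H(I) = I*(1 + I) (H(I) = (I + 0)*(I + 1) = I*(1 + I))
o(n) = 8 (o(n) = -2*(1 - 2)*4 = -2*(-1)*4 = 2*4 = 8)
14*(o(-4) + 15) = 14*(8 + 15) = 14*23 = 322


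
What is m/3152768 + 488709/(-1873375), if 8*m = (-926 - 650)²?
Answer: -119894451689/738289594000 ≈ -0.16240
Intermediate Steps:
m = 310472 (m = (-926 - 650)²/8 = (⅛)*(-1576)² = (⅛)*2483776 = 310472)
m/3152768 + 488709/(-1873375) = 310472/3152768 + 488709/(-1873375) = 310472*(1/3152768) + 488709*(-1/1873375) = 38809/394096 - 488709/1873375 = -119894451689/738289594000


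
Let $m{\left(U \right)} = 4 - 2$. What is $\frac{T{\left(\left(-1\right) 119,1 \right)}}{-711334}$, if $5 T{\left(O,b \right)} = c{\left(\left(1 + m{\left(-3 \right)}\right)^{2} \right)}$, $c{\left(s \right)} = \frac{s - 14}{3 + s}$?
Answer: $\frac{1}{8536008} \approx 1.1715 \cdot 10^{-7}$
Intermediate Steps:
$m{\left(U \right)} = 2$
$c{\left(s \right)} = \frac{-14 + s}{3 + s}$
$T{\left(O,b \right)} = - \frac{1}{12}$ ($T{\left(O,b \right)} = \frac{\frac{1}{3 + \left(1 + 2\right)^{2}} \left(-14 + \left(1 + 2\right)^{2}\right)}{5} = \frac{\frac{1}{3 + 3^{2}} \left(-14 + 3^{2}\right)}{5} = \frac{\frac{1}{3 + 9} \left(-14 + 9\right)}{5} = \frac{\frac{1}{12} \left(-5\right)}{5} = \frac{1}{5} \left(- \frac{5}{12}\right) = - \frac{1}{12}$)
$\frac{T{\left(\left(-1\right) 119,1 \right)}}{-711334} = - \frac{1}{12 \left(-711334\right)} = \left(- \frac{1}{12}\right) \left(- \frac{1}{711334}\right) = \frac{1}{8536008}$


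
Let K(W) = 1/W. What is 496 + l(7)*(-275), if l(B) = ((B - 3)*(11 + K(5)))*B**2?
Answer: -603184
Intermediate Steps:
K(W) = 1/W
l(B) = B**2*(-168/5 + 56*B/5) (l(B) = ((B - 3)*(11 + 1/5))*B**2 = ((-3 + B)*(11 + 1/5))*B**2 = ((-3 + B)*(56/5))*B**2 = (-168/5 + 56*B/5)*B**2 = B**2*(-168/5 + 56*B/5))
496 + l(7)*(-275) = 496 + ((56/5)*7**2*(-3 + 7))*(-275) = 496 + ((56/5)*49*4)*(-275) = 496 + (10976/5)*(-275) = 496 - 603680 = -603184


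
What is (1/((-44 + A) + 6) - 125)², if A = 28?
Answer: 1565001/100 ≈ 15650.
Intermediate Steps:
(1/((-44 + A) + 6) - 125)² = (1/((-44 + 28) + 6) - 125)² = (1/(-16 + 6) - 125)² = (1/(-10) - 125)² = (-⅒ - 125)² = (-1251/10)² = 1565001/100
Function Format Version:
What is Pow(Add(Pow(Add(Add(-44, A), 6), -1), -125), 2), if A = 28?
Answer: Rational(1565001, 100) ≈ 15650.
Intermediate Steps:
Pow(Add(Pow(Add(Add(-44, A), 6), -1), -125), 2) = Pow(Add(Pow(Add(Add(-44, 28), 6), -1), -125), 2) = Pow(Add(Pow(Add(-16, 6), -1), -125), 2) = Pow(Add(Pow(-10, -1), -125), 2) = Pow(Add(Rational(-1, 10), -125), 2) = Pow(Rational(-1251, 10), 2) = Rational(1565001, 100)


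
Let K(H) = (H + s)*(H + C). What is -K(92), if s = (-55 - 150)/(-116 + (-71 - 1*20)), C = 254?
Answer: -6660154/207 ≈ -32175.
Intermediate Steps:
s = 205/207 (s = -205/(-116 + (-71 - 20)) = -205/(-116 - 91) = -205/(-207) = -205*(-1/207) = 205/207 ≈ 0.99034)
K(H) = (254 + H)*(205/207 + H) (K(H) = (H + 205/207)*(H + 254) = (205/207 + H)*(254 + H) = (254 + H)*(205/207 + H))
-K(92) = -(52070/207 + 92² + (52783/207)*92) = -(52070/207 + 8464 + 211132/9) = -1*6660154/207 = -6660154/207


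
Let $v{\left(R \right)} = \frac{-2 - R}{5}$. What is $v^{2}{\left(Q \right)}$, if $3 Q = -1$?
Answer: $\frac{1}{9} \approx 0.11111$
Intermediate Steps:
$Q = - \frac{1}{3}$ ($Q = \frac{1}{3} \left(-1\right) = - \frac{1}{3} \approx -0.33333$)
$v{\left(R \right)} = - \frac{2}{5} - \frac{R}{5}$ ($v{\left(R \right)} = \left(-2 - R\right) \frac{1}{5} = - \frac{2}{5} - \frac{R}{5}$)
$v^{2}{\left(Q \right)} = \left(- \frac{2}{5} - - \frac{1}{15}\right)^{2} = \left(- \frac{2}{5} + \frac{1}{15}\right)^{2} = \left(- \frac{1}{3}\right)^{2} = \frac{1}{9}$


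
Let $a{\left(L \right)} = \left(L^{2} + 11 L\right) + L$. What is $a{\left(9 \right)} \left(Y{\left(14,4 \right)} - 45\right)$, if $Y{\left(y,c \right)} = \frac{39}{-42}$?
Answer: $- \frac{17361}{2} \approx -8680.5$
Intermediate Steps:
$Y{\left(y,c \right)} = - \frac{13}{14}$ ($Y{\left(y,c \right)} = 39 \left(- \frac{1}{42}\right) = - \frac{13}{14}$)
$a{\left(L \right)} = L^{2} + 12 L$
$a{\left(9 \right)} \left(Y{\left(14,4 \right)} - 45\right) = 9 \left(12 + 9\right) \left(- \frac{13}{14} - 45\right) = 9 \cdot 21 \left(- \frac{643}{14}\right) = 189 \left(- \frac{643}{14}\right) = - \frac{17361}{2}$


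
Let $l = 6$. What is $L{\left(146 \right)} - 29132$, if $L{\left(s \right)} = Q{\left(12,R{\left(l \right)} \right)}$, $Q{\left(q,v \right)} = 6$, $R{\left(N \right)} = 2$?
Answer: $-29126$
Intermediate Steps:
$L{\left(s \right)} = 6$
$L{\left(146 \right)} - 29132 = 6 - 29132 = -29126$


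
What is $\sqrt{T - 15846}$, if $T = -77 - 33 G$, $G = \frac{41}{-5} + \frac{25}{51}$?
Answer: $\frac{3 i \sqrt{12578385}}{85} \approx 125.17 i$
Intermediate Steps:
$G = - \frac{1966}{255}$ ($G = 41 \left(- \frac{1}{5}\right) + 25 \cdot \frac{1}{51} = - \frac{41}{5} + \frac{25}{51} = - \frac{1966}{255} \approx -7.7098$)
$T = \frac{15081}{85}$ ($T = -77 - - \frac{21626}{85} = -77 + \frac{21626}{85} = \frac{15081}{85} \approx 177.42$)
$\sqrt{T - 15846} = \sqrt{\frac{15081}{85} - 15846} = \sqrt{- \frac{1331829}{85}} = \frac{3 i \sqrt{12578385}}{85}$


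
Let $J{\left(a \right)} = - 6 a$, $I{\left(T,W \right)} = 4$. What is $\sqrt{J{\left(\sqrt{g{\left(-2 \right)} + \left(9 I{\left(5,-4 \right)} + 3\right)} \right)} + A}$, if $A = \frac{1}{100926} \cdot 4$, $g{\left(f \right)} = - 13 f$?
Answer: $\frac{\sqrt{1246 - 188630694 \sqrt{65}}}{5607} \approx 6.9551 i$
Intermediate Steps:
$A = \frac{2}{50463}$ ($A = \frac{1}{100926} \cdot 4 = \frac{2}{50463} \approx 3.9633 \cdot 10^{-5}$)
$\sqrt{J{\left(\sqrt{g{\left(-2 \right)} + \left(9 I{\left(5,-4 \right)} + 3\right)} \right)} + A} = \sqrt{- 6 \sqrt{\left(-13\right) \left(-2\right) + \left(9 \cdot 4 + 3\right)} + \frac{2}{50463}} = \sqrt{- 6 \sqrt{26 + \left(36 + 3\right)} + \frac{2}{50463}} = \sqrt{- 6 \sqrt{26 + 39} + \frac{2}{50463}} = \sqrt{- 6 \sqrt{65} + \frac{2}{50463}} = \sqrt{\frac{2}{50463} - 6 \sqrt{65}}$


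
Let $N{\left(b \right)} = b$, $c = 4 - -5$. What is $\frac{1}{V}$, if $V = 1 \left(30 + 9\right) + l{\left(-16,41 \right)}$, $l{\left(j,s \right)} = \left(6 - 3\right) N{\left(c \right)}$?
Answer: $\frac{1}{66} \approx 0.015152$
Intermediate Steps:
$c = 9$ ($c = 4 + 5 = 9$)
$l{\left(j,s \right)} = 27$ ($l{\left(j,s \right)} = \left(6 - 3\right) 9 = 3 \cdot 9 = 27$)
$V = 66$ ($V = 1 \left(30 + 9\right) + 27 = 1 \cdot 39 + 27 = 39 + 27 = 66$)
$\frac{1}{V} = \frac{1}{66}$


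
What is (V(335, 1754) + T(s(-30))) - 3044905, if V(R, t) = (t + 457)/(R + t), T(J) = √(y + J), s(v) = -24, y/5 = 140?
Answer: -6360750020/2089 ≈ -3.0449e+6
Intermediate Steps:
y = 700 (y = 5*140 = 700)
T(J) = √(700 + J)
V(R, t) = (457 + t)/(R + t)
(V(335, 1754) + T(s(-30))) - 3044905 = ((457 + 1754)/(335 + 1754) + √(700 - 24)) - 3044905 = (2211/2089 + √676) - 3044905 = ((1/2089)*2211 + 26) - 3044905 = (2211/2089 + 26) - 3044905 = 56525/2089 - 3044905 = -6360750020/2089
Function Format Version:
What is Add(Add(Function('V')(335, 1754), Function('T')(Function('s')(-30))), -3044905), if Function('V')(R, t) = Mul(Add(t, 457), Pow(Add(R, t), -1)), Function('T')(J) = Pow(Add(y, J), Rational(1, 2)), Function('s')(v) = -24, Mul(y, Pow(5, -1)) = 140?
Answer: Rational(-6360750020, 2089) ≈ -3.0449e+6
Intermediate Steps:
y = 700 (y = Mul(5, 140) = 700)
Function('T')(J) = Pow(Add(700, J), Rational(1, 2))
Function('V')(R, t) = Mul(Pow(Add(R, t), -1), Add(457, t)) (Function('V')(R, t) = Mul(Add(457, t), Pow(Add(R, t), -1)) = Mul(Pow(Add(R, t), -1), Add(457, t)))
Add(Add(Function('V')(335, 1754), Function('T')(Function('s')(-30))), -3044905) = Add(Add(Mul(Pow(Add(335, 1754), -1), Add(457, 1754)), Pow(Add(700, -24), Rational(1, 2))), -3044905) = Add(Add(Mul(Pow(2089, -1), 2211), Pow(676, Rational(1, 2))), -3044905) = Add(Add(Mul(Rational(1, 2089), 2211), 26), -3044905) = Add(Add(Rational(2211, 2089), 26), -3044905) = Add(Rational(56525, 2089), -3044905) = Rational(-6360750020, 2089)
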